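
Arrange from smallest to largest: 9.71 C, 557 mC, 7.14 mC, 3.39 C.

9.71 C = 9.71 C
557 mC = 0.557 C
7.14 mC = 0.00714 C
3.39 C = 3.39 C

7.14 mC < 557 mC < 3.39 C < 9.71 C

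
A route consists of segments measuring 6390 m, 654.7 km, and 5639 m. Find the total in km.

666.729 km

In km:
  6390 m = 6390e-3 km = 6.39
  654.7 km → 654.7
  5639 m = 5639e-3 km = 5.639
Sum: 6.39 + 654.7 + 5.639 = 666.729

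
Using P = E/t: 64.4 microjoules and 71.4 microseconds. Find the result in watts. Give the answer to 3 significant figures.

(64.4 × 10⁻⁶) / (71.4 × 10⁻⁶) = 0.90196 W

0.902 watts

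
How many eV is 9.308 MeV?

9308000 eV

mega = 10⁶, (no prefix) = 10⁰; factor is 10⁶.
9.308 × 10⁶ = 9308000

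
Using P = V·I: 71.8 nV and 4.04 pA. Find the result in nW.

0.000000000290072 nW

71.8e-9 × 4.04e-12 = 290.072e-21 W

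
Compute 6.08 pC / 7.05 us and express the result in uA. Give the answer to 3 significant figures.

(6.08 × 10^-12) / (7.05 × 10^-6) = 0.86241 × 10^-6 A

0.862 uA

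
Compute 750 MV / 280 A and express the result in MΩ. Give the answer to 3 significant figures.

2.68 MΩ

(750 × 10⁶) / (280) = 2.6786 × 10⁶ Ω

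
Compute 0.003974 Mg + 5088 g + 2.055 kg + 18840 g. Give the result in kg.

29.957 kg

In kg:
  0.003974 Mg = 0.003974 × 10^3 kg = 3.974
  5088 g = 5088 × 10^-3 kg = 5.088
  2.055 kg → 2.055
  18840 g = 18840 × 10^-3 kg = 18.84
Sum: 3.974 + 5.088 + 2.055 + 18.84 = 29.957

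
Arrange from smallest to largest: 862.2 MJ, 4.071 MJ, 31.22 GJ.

4.071 MJ < 862.2 MJ < 31.22 GJ

862.2 MJ = 862200000 J
4.071 MJ = 4071000 J
31.22 GJ = 31220000000 J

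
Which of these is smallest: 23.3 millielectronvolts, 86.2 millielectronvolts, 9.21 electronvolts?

23.3 millielectronvolts

23.3 millielectronvolts = 0.0233 electronvolts
86.2 millielectronvolts = 0.0862 electronvolts
9.21 electronvolts = 9.21 electronvolts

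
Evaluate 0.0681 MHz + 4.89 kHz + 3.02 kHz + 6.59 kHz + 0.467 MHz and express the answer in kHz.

In kHz:
  0.0681 MHz = 0.0681 × 10³ kHz = 68.1
  4.89 kHz → 4.89
  3.02 kHz → 3.02
  6.59 kHz → 6.59
  0.467 MHz = 0.467 × 10³ kHz = 467
Sum: 68.1 + 4.89 + 3.02 + 6.59 + 467 = 549.6

549.6 kHz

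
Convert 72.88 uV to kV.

0.00000007288 kV

micro = 10^-6, kilo = 10^3; factor is 10^-9.
72.88 × 10^-9 = 0.00000007288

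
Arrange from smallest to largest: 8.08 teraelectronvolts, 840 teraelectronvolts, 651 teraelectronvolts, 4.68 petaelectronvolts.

8.08 teraelectronvolts < 651 teraelectronvolts < 840 teraelectronvolts < 4.68 petaelectronvolts

8.08 teraelectronvolts = 8080000000000 electronvolts
840 teraelectronvolts = 840000000000000 electronvolts
651 teraelectronvolts = 651000000000000 electronvolts
4.68 petaelectronvolts = 4680000000000000 electronvolts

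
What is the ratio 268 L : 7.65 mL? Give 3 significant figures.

35000

(268) / (7.65 × 10^-3) = 35.03 × 10^3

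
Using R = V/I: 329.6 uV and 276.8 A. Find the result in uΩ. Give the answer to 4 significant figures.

1.191 uΩ

(329.6 × 10⁻⁶) / (276.8) = 1.19075 × 10⁻⁶ Ω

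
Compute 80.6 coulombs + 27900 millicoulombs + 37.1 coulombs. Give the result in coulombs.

In coulombs:
  80.6 coulombs → 80.6
  27900 millicoulombs = 27900 × 10^-3 coulombs = 27.9
  37.1 coulombs → 37.1
Sum: 80.6 + 27.9 + 37.1 = 145.6

145.6 coulombs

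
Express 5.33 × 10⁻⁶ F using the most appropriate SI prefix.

= 5.33 × 10⁻⁶ F; 10⁻⁶ is micro.

5.33 µF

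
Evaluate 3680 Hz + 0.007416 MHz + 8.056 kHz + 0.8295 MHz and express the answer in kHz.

In kHz:
  3680 Hz = 3680e-3 kHz = 3.68
  0.007416 MHz = 0.007416e3 kHz = 7.416
  8.056 kHz → 8.056
  0.8295 MHz = 0.8295e3 kHz = 829.5
Sum: 3.68 + 7.416 + 8.056 + 829.5 = 848.652

848.652 kHz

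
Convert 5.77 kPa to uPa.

5770000000 uPa

kilo = 1e3, micro = 1e-6; factor is 1e9.
5.77 × 1e9 = 5770000000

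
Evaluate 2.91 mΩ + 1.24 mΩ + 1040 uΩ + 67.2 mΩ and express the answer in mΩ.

In mΩ:
  2.91 mΩ → 2.91
  1.24 mΩ → 1.24
  1040 uΩ = 1040e-3 mΩ = 1.04
  67.2 mΩ → 67.2
Sum: 2.91 + 1.24 + 1.04 + 67.2 = 72.39

72.39 mΩ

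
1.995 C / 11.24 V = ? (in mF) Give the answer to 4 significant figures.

(1.995) / (11.24) = 0.177491 F

177.5 mF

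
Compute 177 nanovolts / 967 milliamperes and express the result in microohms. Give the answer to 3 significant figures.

(177 × 10^-9) / (967 × 10^-3) = 0.18304 × 10^-6 Ω

0.183 microohms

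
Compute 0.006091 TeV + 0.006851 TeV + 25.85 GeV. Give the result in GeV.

38.792 GeV

In GeV:
  0.006091 TeV = 0.006091 × 10^3 GeV = 6.091
  0.006851 TeV = 0.006851 × 10^3 GeV = 6.851
  25.85 GeV → 25.85
Sum: 6.091 + 6.851 + 25.85 = 38.792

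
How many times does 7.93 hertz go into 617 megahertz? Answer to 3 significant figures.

(617 × 10⁶) / (7.93) = 77.81 × 10⁶

77800000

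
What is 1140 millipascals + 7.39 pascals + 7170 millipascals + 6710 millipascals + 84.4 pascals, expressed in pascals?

In pascals:
  1140 millipascals = 1140 × 10^-3 pascals = 1.14
  7.39 pascals → 7.39
  7170 millipascals = 7170 × 10^-3 pascals = 7.17
  6710 millipascals = 6710 × 10^-3 pascals = 6.71
  84.4 pascals → 84.4
Sum: 1.14 + 7.39 + 7.17 + 6.71 + 84.4 = 106.81

106.81 pascals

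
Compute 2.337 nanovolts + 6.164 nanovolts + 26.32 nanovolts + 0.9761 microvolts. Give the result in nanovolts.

In nanovolts:
  2.337 nanovolts → 2.337
  6.164 nanovolts → 6.164
  26.32 nanovolts → 26.32
  0.9761 microvolts = 0.9761 × 10^3 nanovolts = 976.1
Sum: 2.337 + 6.164 + 26.32 + 976.1 = 1010.921

1010.921 nanovolts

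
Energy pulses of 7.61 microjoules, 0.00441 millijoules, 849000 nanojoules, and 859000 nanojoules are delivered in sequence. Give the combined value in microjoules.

1720.02 microjoules

In microjoules:
  7.61 microjoules → 7.61
  0.00441 millijoules = 0.00441 × 10^3 microjoules = 4.41
  849000 nanojoules = 849000 × 10^-3 microjoules = 849
  859000 nanojoules = 859000 × 10^-3 microjoules = 859
Sum: 7.61 + 4.41 + 849 + 859 = 1720.02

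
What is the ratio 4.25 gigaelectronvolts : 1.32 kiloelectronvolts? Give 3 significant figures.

(4.25e9) / (1.32e3) = 3.22e6

3220000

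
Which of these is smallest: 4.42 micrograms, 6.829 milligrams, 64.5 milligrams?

4.42 micrograms

4.42 micrograms = 0.00000442 grams
6.829 milligrams = 0.006829 grams
64.5 milligrams = 0.0645 grams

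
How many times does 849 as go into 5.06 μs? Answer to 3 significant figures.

(5.06 × 10^-6) / (849 × 10^-18) = 0.00596 × 10^12

5960000000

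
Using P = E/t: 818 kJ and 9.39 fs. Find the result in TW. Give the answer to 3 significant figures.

87100000 TW

(818e3) / (9.39e-15) = 87.114e18 W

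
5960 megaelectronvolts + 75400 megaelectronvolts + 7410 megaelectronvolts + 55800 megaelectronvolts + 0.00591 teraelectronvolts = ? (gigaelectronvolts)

In gigaelectronvolts:
  5960 megaelectronvolts = 5960 × 10⁻³ gigaelectronvolts = 5.96
  75400 megaelectronvolts = 75400 × 10⁻³ gigaelectronvolts = 75.4
  7410 megaelectronvolts = 7410 × 10⁻³ gigaelectronvolts = 7.41
  55800 megaelectronvolts = 55800 × 10⁻³ gigaelectronvolts = 55.8
  0.00591 teraelectronvolts = 0.00591 × 10³ gigaelectronvolts = 5.91
Sum: 5.96 + 75.4 + 7.41 + 55.8 + 5.91 = 150.48

150.48 gigaelectronvolts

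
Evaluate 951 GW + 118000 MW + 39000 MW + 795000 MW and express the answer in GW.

1903 GW

In GW:
  951 GW → 951
  118000 MW = 118000 × 10⁻³ GW = 118
  39000 MW = 39000 × 10⁻³ GW = 39
  795000 MW = 795000 × 10⁻³ GW = 795
Sum: 951 + 118 + 39 + 795 = 1903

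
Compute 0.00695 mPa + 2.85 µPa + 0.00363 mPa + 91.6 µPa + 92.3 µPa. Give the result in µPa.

197.33 µPa

In µPa:
  0.00695 mPa = 0.00695e3 µPa = 6.95
  2.85 µPa → 2.85
  0.00363 mPa = 0.00363e3 µPa = 3.63
  91.6 µPa → 91.6
  92.3 µPa → 92.3
Sum: 6.95 + 2.85 + 3.63 + 91.6 + 92.3 = 197.33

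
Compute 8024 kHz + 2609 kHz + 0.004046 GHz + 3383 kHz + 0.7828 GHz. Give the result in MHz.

800.862 MHz

In MHz:
  8024 kHz = 8024 × 10⁻³ MHz = 8.024
  2609 kHz = 2609 × 10⁻³ MHz = 2.609
  0.004046 GHz = 0.004046 × 10³ MHz = 4.046
  3383 kHz = 3383 × 10⁻³ MHz = 3.383
  0.7828 GHz = 0.7828 × 10³ MHz = 782.8
Sum: 8.024 + 2.609 + 4.046 + 3.383 + 782.8 = 800.862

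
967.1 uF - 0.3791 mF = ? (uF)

In uF:
  967.1 uF → 967.1
  0.3791 mF = 0.3791 × 10^3 uF = 379.1
Difference: 967.1 - 379.1 = 588

588 uF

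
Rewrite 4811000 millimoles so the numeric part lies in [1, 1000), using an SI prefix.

= 4.811 × 10^3 moles; 10^3 is kilo.

4.811 kilomoles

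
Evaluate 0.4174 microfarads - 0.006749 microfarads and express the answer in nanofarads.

410.651 nanofarads

In nanofarads:
  0.4174 microfarads = 0.4174e3 nanofarads = 417.4
  0.006749 microfarads = 0.006749e3 nanofarads = 6.749
Difference: 417.4 - 6.749 = 410.651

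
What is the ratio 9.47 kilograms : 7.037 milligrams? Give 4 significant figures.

1346000

(9.47 × 10^3) / (7.037 × 10^-3) = 1.3457 × 10^6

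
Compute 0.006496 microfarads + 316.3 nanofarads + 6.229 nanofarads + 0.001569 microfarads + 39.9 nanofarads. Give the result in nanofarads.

In nanofarads:
  0.006496 microfarads = 0.006496 × 10³ nanofarads = 6.496
  316.3 nanofarads → 316.3
  6.229 nanofarads → 6.229
  0.001569 microfarads = 0.001569 × 10³ nanofarads = 1.569
  39.9 nanofarads → 39.9
Sum: 6.496 + 316.3 + 6.229 + 1.569 + 39.9 = 370.494

370.494 nanofarads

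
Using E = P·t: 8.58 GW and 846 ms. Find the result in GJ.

8.58e9 × 846e-3 = 7258.68e6 J

7.25868 GJ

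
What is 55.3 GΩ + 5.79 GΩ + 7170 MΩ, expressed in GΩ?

68.26 GΩ

In GΩ:
  55.3 GΩ → 55.3
  5.79 GΩ → 5.79
  7170 MΩ = 7170 × 10⁻³ GΩ = 7.17
Sum: 55.3 + 5.79 + 7.17 = 68.26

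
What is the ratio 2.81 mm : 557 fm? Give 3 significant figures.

5040000000

(2.81 × 10⁻³) / (557 × 10⁻¹⁵) = 0.005045 × 10¹²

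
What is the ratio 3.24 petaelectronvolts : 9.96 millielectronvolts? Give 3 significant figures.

325000000000000000

(3.24 × 10¹⁵) / (9.96 × 10⁻³) = 0.3253 × 10¹⁸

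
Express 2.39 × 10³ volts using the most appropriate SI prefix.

2.39 kilovolts

= 2.39 × 10³ volts; 10³ is kilo.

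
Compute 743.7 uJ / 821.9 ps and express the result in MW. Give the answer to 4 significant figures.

(743.7e-6) / (821.9e-12) = 0.904855e6 W

0.9049 MW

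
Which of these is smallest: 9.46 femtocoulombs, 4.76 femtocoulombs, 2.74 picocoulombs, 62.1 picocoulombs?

4.76 femtocoulombs

9.46 femtocoulombs = 0.00000000000000946 coulombs
4.76 femtocoulombs = 0.00000000000000476 coulombs
2.74 picocoulombs = 0.00000000000274 coulombs
62.1 picocoulombs = 0.0000000000621 coulombs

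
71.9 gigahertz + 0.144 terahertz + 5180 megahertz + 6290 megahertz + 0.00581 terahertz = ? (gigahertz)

In gigahertz:
  71.9 gigahertz → 71.9
  0.144 terahertz = 0.144 × 10^3 gigahertz = 144
  5180 megahertz = 5180 × 10^-3 gigahertz = 5.18
  6290 megahertz = 6290 × 10^-3 gigahertz = 6.29
  0.00581 terahertz = 0.00581 × 10^3 gigahertz = 5.81
Sum: 71.9 + 144 + 5.18 + 6.29 + 5.81 = 233.18

233.18 gigahertz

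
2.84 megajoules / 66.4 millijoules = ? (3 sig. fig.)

(2.84e6) / (66.4e-3) = 0.04277e9

42800000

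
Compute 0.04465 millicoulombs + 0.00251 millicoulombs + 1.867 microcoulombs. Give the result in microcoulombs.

In microcoulombs:
  0.04465 millicoulombs = 0.04465 × 10^3 microcoulombs = 44.65
  0.00251 millicoulombs = 0.00251 × 10^3 microcoulombs = 2.51
  1.867 microcoulombs → 1.867
Sum: 44.65 + 2.51 + 1.867 = 49.027

49.027 microcoulombs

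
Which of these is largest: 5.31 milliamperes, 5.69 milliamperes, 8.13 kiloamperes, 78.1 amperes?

8.13 kiloamperes

5.31 milliamperes = 0.00531 amperes
5.69 milliamperes = 0.00569 amperes
8.13 kiloamperes = 8130 amperes
78.1 amperes = 78.1 amperes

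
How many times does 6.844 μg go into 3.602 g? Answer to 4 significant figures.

(3.602) / (6.844 × 10^-6) = 0.5263 × 10^6

526300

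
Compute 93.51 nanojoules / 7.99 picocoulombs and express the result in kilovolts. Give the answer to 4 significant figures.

11.70 kilovolts

(93.51 × 10^-9) / (7.99 × 10^-12) = 11.7034 × 10^3 V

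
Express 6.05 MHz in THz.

mega = 10^6, tera = 10^12; factor is 10^-6.
6.05 × 10^-6 = 0.00000605

0.00000605 THz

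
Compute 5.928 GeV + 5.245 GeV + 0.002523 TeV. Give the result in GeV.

In GeV:
  5.928 GeV → 5.928
  5.245 GeV → 5.245
  0.002523 TeV = 0.002523 × 10³ GeV = 2.523
Sum: 5.928 + 5.245 + 2.523 = 13.696

13.696 GeV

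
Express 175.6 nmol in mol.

nano = 10⁻⁹, (no prefix) = 10⁰; factor is 10⁻⁹.
175.6 × 10⁻⁹ = 0.0000001756

0.0000001756 mol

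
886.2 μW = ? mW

micro = 1e-6, milli = 1e-3; factor is 1e-3.
886.2 × 1e-3 = 0.8862

0.8862 mW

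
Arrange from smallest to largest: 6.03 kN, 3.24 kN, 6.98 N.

6.98 N < 3.24 kN < 6.03 kN

6.03 kN = 6030 N
3.24 kN = 3240 N
6.98 N = 6.98 N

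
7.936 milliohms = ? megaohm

0.000000007936 megaohms

milli = 10^-3, mega = 10^6; factor is 10^-9.
7.936 × 10^-9 = 0.000000007936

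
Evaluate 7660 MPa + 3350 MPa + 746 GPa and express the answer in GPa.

757.01 GPa

In GPa:
  7660 MPa = 7660e-3 GPa = 7.66
  3350 MPa = 3350e-3 GPa = 3.35
  746 GPa → 746
Sum: 7.66 + 3.35 + 746 = 757.01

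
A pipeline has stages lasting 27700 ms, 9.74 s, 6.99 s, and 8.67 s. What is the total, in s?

53.1 s

In s:
  27700 ms = 27700 × 10^-3 s = 27.7
  9.74 s → 9.74
  6.99 s → 6.99
  8.67 s → 8.67
Sum: 27.7 + 9.74 + 6.99 + 8.67 = 53.1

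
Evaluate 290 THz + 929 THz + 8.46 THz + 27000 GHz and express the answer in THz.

In THz:
  290 THz → 290
  929 THz → 929
  8.46 THz → 8.46
  27000 GHz = 27000e-3 THz = 27
Sum: 290 + 929 + 8.46 + 27 = 1254.46

1254.46 THz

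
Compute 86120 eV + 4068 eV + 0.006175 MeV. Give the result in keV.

In keV:
  86120 eV = 86120 × 10^-3 keV = 86.12
  4068 eV = 4068 × 10^-3 keV = 4.068
  0.006175 MeV = 0.006175 × 10^3 keV = 6.175
Sum: 86.12 + 4.068 + 6.175 = 96.363

96.363 keV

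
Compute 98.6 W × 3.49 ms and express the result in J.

98.6 × 3.49 × 10⁻³ = 344.114 × 10⁻³ J

0.344114 J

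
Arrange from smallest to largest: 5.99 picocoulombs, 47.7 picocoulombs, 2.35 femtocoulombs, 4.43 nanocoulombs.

5.99 picocoulombs = 0.00000000000599 coulombs
47.7 picocoulombs = 0.0000000000477 coulombs
2.35 femtocoulombs = 0.00000000000000235 coulombs
4.43 nanocoulombs = 0.00000000443 coulombs

2.35 femtocoulombs < 5.99 picocoulombs < 47.7 picocoulombs < 4.43 nanocoulombs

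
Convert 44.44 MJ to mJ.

mega = 10^6, milli = 10^-3; factor is 10^9.
44.44 × 10^9 = 44440000000

44440000000 mJ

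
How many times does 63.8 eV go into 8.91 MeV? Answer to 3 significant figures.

(8.91e6) / (63.8) = 0.1397e6

140000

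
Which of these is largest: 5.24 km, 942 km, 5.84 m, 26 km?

5.24 km = 5240 m
942 km = 942000 m
5.84 m = 5.84 m
26 km = 26000 m

942 km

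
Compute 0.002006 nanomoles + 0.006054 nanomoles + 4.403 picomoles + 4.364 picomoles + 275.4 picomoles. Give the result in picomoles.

In picomoles:
  0.002006 nanomoles = 0.002006e3 picomoles = 2.006
  0.006054 nanomoles = 0.006054e3 picomoles = 6.054
  4.403 picomoles → 4.403
  4.364 picomoles → 4.364
  275.4 picomoles → 275.4
Sum: 2.006 + 6.054 + 4.403 + 4.364 + 275.4 = 292.227

292.227 picomoles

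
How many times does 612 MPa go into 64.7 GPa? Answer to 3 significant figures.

(64.7 × 10⁹) / (612 × 10⁶) = 0.1057 × 10³

106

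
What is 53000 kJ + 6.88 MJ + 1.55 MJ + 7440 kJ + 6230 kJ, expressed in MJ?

75.1 MJ

In MJ:
  53000 kJ = 53000e-3 MJ = 53
  6.88 MJ → 6.88
  1.55 MJ → 1.55
  7440 kJ = 7440e-3 MJ = 7.44
  6230 kJ = 6230e-3 MJ = 6.23
Sum: 53 + 6.88 + 1.55 + 7.44 + 6.23 = 75.1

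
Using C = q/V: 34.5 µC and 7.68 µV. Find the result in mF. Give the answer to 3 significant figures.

4490 mF

(34.5 × 10^-6) / (7.68 × 10^-6) = 4.4922 F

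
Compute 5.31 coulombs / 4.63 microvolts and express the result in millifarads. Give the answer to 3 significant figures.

1150000000 millifarads

(5.31) / (4.63e-6) = 1.1469e6 F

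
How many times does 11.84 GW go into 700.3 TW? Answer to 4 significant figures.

59150

(700.3 × 10^12) / (11.84 × 10^9) = 59.147 × 10^3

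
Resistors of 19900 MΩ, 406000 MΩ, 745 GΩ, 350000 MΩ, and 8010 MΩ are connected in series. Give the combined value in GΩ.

In GΩ:
  19900 MΩ = 19900 × 10⁻³ GΩ = 19.9
  406000 MΩ = 406000 × 10⁻³ GΩ = 406
  745 GΩ → 745
  350000 MΩ = 350000 × 10⁻³ GΩ = 350
  8010 MΩ = 8010 × 10⁻³ GΩ = 8.01
Sum: 19.9 + 406 + 745 + 350 + 8.01 = 1528.91

1528.91 GΩ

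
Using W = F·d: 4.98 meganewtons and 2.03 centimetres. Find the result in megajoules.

0.101094 megajoules

4.98e6 × 2.03e-2 = 10.1094e4 J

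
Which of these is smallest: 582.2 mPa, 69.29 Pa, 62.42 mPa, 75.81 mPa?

62.42 mPa

582.2 mPa = 0.5822 Pa
69.29 Pa = 69.29 Pa
62.42 mPa = 0.06242 Pa
75.81 mPa = 0.07581 Pa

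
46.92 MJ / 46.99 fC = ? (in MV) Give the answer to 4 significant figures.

998500000000000 MV

(46.92 × 10⁶) / (46.99 × 10⁻¹⁵) = 0.99851 × 10²¹ V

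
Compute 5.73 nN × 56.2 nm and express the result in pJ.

5.73e-9 × 56.2e-9 = 322.026e-18 J

0.000322026 pJ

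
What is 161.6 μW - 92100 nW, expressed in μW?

69.5 μW

In μW:
  161.6 μW → 161.6
  92100 nW = 92100 × 10⁻³ μW = 92.1
Difference: 161.6 - 92.1 = 69.5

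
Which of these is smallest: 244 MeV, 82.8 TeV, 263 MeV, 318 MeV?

244 MeV

244 MeV = 244000000 eV
82.8 TeV = 82800000000000 eV
263 MeV = 263000000 eV
318 MeV = 318000000 eV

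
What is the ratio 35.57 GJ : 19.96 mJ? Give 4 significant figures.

1782000000000

(35.57 × 10^9) / (19.96 × 10^-3) = 1.7821 × 10^12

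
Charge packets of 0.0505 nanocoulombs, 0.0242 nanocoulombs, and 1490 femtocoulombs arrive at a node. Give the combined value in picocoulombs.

In picocoulombs:
  0.0505 nanocoulombs = 0.0505e3 picocoulombs = 50.5
  0.0242 nanocoulombs = 0.0242e3 picocoulombs = 24.2
  1490 femtocoulombs = 1490e-3 picocoulombs = 1.49
Sum: 50.5 + 24.2 + 1.49 = 76.19

76.19 picocoulombs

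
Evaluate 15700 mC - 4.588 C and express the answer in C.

In C:
  15700 mC = 15700 × 10⁻³ C = 15.7
  4.588 C → 4.588
Difference: 15.7 - 4.588 = 11.112

11.112 C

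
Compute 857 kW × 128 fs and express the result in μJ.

857 × 10³ × 128 × 10⁻¹⁵ = 109696 × 10⁻¹² J

0.109696 μJ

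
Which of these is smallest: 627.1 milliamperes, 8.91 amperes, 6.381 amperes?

627.1 milliamperes

627.1 milliamperes = 0.6271 amperes
8.91 amperes = 8.91 amperes
6.381 amperes = 6.381 amperes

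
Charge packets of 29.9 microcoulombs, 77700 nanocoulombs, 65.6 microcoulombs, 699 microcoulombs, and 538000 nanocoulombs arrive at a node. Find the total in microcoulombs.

1410.2 microcoulombs

In microcoulombs:
  29.9 microcoulombs → 29.9
  77700 nanocoulombs = 77700e-3 microcoulombs = 77.7
  65.6 microcoulombs → 65.6
  699 microcoulombs → 699
  538000 nanocoulombs = 538000e-3 microcoulombs = 538
Sum: 29.9 + 77.7 + 65.6 + 699 + 538 = 1410.2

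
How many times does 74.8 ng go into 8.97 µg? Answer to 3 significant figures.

(8.97 × 10⁻⁶) / (74.8 × 10⁻⁹) = 0.1199 × 10³

120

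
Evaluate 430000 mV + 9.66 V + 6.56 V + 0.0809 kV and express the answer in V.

In V:
  430000 mV = 430000 × 10⁻³ V = 430
  9.66 V → 9.66
  6.56 V → 6.56
  0.0809 kV = 0.0809 × 10³ V = 80.9
Sum: 430 + 9.66 + 6.56 + 80.9 = 527.12

527.12 V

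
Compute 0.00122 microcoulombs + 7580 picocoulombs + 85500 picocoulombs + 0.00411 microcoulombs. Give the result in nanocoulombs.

In nanocoulombs:
  0.00122 microcoulombs = 0.00122 × 10³ nanocoulombs = 1.22
  7580 picocoulombs = 7580 × 10⁻³ nanocoulombs = 7.58
  85500 picocoulombs = 85500 × 10⁻³ nanocoulombs = 85.5
  0.00411 microcoulombs = 0.00411 × 10³ nanocoulombs = 4.11
Sum: 1.22 + 7.58 + 85.5 + 4.11 = 98.41

98.41 nanocoulombs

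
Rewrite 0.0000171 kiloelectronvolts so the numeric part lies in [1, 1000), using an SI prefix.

= 17.1 × 10⁻³ electronvolts; 10⁻³ is milli.

17.1 millielectronvolts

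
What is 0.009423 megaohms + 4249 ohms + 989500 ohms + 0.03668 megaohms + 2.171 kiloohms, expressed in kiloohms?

1042.023 kiloohms

In kiloohms:
  0.009423 megaohms = 0.009423 × 10³ kiloohms = 9.423
  4249 ohms = 4249 × 10⁻³ kiloohms = 4.249
  989500 ohms = 989500 × 10⁻³ kiloohms = 989.5
  0.03668 megaohms = 0.03668 × 10³ kiloohms = 36.68
  2.171 kiloohms → 2.171
Sum: 9.423 + 4.249 + 989.5 + 36.68 + 2.171 = 1042.023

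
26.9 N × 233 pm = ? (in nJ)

26.9 × 233 × 10⁻¹² = 6267.7 × 10⁻¹² J

6.2677 nJ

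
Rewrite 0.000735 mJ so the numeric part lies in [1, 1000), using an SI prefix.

735 nJ

= 735 × 10⁻⁹ J; 10⁻⁹ is nano.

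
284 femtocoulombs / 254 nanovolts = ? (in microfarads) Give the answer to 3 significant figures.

(284 × 10⁻¹⁵) / (254 × 10⁻⁹) = 1.1181 × 10⁻⁶ F

1.12 microfarads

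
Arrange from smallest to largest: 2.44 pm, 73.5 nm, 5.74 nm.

2.44 pm = 0.00000000000244 m
73.5 nm = 0.0000000735 m
5.74 nm = 0.00000000574 m

2.44 pm < 5.74 nm < 73.5 nm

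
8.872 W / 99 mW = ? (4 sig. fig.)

89.62

(8.872) / (99 × 10⁻³) = 0.089616 × 10³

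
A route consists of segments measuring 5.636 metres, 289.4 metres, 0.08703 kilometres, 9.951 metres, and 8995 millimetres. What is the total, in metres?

401.012 metres

In metres:
  5.636 metres → 5.636
  289.4 metres → 289.4
  0.08703 kilometres = 0.08703e3 metres = 87.03
  9.951 metres → 9.951
  8995 millimetres = 8995e-3 metres = 8.995
Sum: 5.636 + 289.4 + 87.03 + 9.951 + 8.995 = 401.012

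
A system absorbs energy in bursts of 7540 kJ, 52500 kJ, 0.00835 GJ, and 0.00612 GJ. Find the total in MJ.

74.51 MJ

In MJ:
  7540 kJ = 7540 × 10^-3 MJ = 7.54
  52500 kJ = 52500 × 10^-3 MJ = 52.5
  0.00835 GJ = 0.00835 × 10^3 MJ = 8.35
  0.00612 GJ = 0.00612 × 10^3 MJ = 6.12
Sum: 7.54 + 52.5 + 8.35 + 6.12 = 74.51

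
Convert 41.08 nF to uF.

0.04108 uF

nano = 1e-9, micro = 1e-6; factor is 1e-3.
41.08 × 1e-3 = 0.04108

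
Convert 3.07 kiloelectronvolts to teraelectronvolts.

kilo = 10³, tera = 10¹²; factor is 10⁻⁹.
3.07 × 10⁻⁹ = 0.00000000307

0.00000000307 teraelectronvolts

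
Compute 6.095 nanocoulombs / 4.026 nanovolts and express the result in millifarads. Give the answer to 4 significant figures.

(6.095 × 10^-9) / (4.026 × 10^-9) = 1.51391 F

1514 millifarads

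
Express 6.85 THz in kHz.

tera = 10¹², kilo = 10³; factor is 10⁹.
6.85 × 10⁹ = 6850000000

6850000000 kHz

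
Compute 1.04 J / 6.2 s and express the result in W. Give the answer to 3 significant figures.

(1.04) / (6.2) = 0.16774 W

0.168 W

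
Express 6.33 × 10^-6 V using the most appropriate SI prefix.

6.33 uV

= 6.33 × 10^-6 V; 10^-6 is micro.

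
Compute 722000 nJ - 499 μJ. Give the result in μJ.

In μJ:
  722000 nJ = 722000 × 10^-3 μJ = 722
  499 μJ → 499
Difference: 722 - 499 = 223

223 μJ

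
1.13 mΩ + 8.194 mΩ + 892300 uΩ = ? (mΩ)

In mΩ:
  1.13 mΩ → 1.13
  8.194 mΩ → 8.194
  892300 uΩ = 892300 × 10^-3 mΩ = 892.3
Sum: 1.13 + 8.194 + 892.3 = 901.624

901.624 mΩ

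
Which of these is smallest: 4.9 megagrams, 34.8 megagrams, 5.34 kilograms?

5.34 kilograms

4.9 megagrams = 4900000 grams
34.8 megagrams = 34800000 grams
5.34 kilograms = 5340 grams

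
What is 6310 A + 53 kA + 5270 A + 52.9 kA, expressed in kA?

117.48 kA

In kA:
  6310 A = 6310 × 10^-3 kA = 6.31
  53 kA → 53
  5270 A = 5270 × 10^-3 kA = 5.27
  52.9 kA → 52.9
Sum: 6.31 + 53 + 5.27 + 52.9 = 117.48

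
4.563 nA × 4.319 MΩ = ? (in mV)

4.563 × 10^-9 × 4.319 × 10^6 = 19.707597 × 10^-3 V

19.707597 mV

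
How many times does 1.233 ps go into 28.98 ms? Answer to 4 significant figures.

(28.98 × 10^-3) / (1.233 × 10^-12) = 23.504 × 10^9

23500000000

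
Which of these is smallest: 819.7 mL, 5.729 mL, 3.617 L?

5.729 mL

819.7 mL = 0.8197 L
5.729 mL = 0.005729 L
3.617 L = 3.617 L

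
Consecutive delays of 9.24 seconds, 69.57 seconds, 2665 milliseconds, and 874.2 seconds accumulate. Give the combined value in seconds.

In seconds:
  9.24 seconds → 9.24
  69.57 seconds → 69.57
  2665 milliseconds = 2665 × 10^-3 seconds = 2.665
  874.2 seconds → 874.2
Sum: 9.24 + 69.57 + 2.665 + 874.2 = 955.675

955.675 seconds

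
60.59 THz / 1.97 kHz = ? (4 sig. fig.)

30760000000

(60.59e12) / (1.97e3) = 30.756e9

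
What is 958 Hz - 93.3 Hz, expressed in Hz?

In Hz:
  958 Hz → 958
  93.3 Hz → 93.3
Difference: 958 - 93.3 = 864.7

864.7 Hz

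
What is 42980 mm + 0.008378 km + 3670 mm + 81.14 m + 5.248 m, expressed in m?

In m:
  42980 mm = 42980 × 10^-3 m = 42.98
  0.008378 km = 0.008378 × 10^3 m = 8.378
  3670 mm = 3670 × 10^-3 m = 3.67
  81.14 m → 81.14
  5.248 m → 5.248
Sum: 42.98 + 8.378 + 3.67 + 81.14 + 5.248 = 141.416

141.416 m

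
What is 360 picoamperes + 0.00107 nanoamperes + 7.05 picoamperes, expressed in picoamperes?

368.12 picoamperes

In picoamperes:
  360 picoamperes → 360
  0.00107 nanoamperes = 0.00107 × 10^3 picoamperes = 1.07
  7.05 picoamperes → 7.05
Sum: 360 + 1.07 + 7.05 = 368.12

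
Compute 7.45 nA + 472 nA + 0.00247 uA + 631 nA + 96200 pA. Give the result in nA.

1209.12 nA

In nA:
  7.45 nA → 7.45
  472 nA → 472
  0.00247 uA = 0.00247 × 10³ nA = 2.47
  631 nA → 631
  96200 pA = 96200 × 10⁻³ nA = 96.2
Sum: 7.45 + 472 + 2.47 + 631 + 96.2 = 1209.12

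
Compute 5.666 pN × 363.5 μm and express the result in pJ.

5.666 × 10⁻¹² × 363.5 × 10⁻⁶ = 2059.591 × 10⁻¹⁸ J

0.002059591 pJ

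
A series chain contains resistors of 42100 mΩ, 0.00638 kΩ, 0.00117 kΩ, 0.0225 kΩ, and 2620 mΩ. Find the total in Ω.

74.77 Ω

In Ω:
  42100 mΩ = 42100 × 10^-3 Ω = 42.1
  0.00638 kΩ = 0.00638 × 10^3 Ω = 6.38
  0.00117 kΩ = 0.00117 × 10^3 Ω = 1.17
  0.0225 kΩ = 0.0225 × 10^3 Ω = 22.5
  2620 mΩ = 2620 × 10^-3 Ω = 2.62
Sum: 42.1 + 6.38 + 1.17 + 22.5 + 2.62 = 74.77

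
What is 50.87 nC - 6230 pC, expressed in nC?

44.64 nC

In nC:
  50.87 nC → 50.87
  6230 pC = 6230e-3 nC = 6.23
Difference: 50.87 - 6.23 = 44.64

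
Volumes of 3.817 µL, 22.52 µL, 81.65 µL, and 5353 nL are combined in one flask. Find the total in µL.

113.34 µL

In µL:
  3.817 µL → 3.817
  22.52 µL → 22.52
  81.65 µL → 81.65
  5353 nL = 5353 × 10⁻³ µL = 5.353
Sum: 3.817 + 22.52 + 81.65 + 5.353 = 113.34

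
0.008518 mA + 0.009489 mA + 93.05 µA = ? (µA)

In µA:
  0.008518 mA = 0.008518 × 10³ µA = 8.518
  0.009489 mA = 0.009489 × 10³ µA = 9.489
  93.05 µA → 93.05
Sum: 8.518 + 9.489 + 93.05 = 111.057

111.057 µA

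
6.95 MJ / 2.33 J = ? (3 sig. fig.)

2980000

(6.95 × 10⁶) / (2.33) = 2.983 × 10⁶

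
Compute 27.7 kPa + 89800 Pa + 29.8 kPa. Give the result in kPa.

In kPa:
  27.7 kPa → 27.7
  89800 Pa = 89800e-3 kPa = 89.8
  29.8 kPa → 29.8
Sum: 27.7 + 89.8 + 29.8 = 147.3

147.3 kPa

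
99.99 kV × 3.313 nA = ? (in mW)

0.33126687 mW

99.99 × 10^3 × 3.313 × 10^-9 = 331.26687 × 10^-6 W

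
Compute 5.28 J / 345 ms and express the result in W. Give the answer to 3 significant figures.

15.3 W

(5.28) / (345 × 10^-3) = 0.015304 × 10^3 W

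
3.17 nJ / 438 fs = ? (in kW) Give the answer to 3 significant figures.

(3.17e-9) / (438e-15) = 0.0072374e6 W

7.24 kW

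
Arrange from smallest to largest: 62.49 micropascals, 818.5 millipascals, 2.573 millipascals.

62.49 micropascals = 0.00006249 pascals
818.5 millipascals = 0.8185 pascals
2.573 millipascals = 0.002573 pascals

62.49 micropascals < 2.573 millipascals < 818.5 millipascals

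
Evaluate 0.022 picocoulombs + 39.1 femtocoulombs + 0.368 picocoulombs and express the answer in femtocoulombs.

429.1 femtocoulombs

In femtocoulombs:
  0.022 picocoulombs = 0.022 × 10^3 femtocoulombs = 22
  39.1 femtocoulombs → 39.1
  0.368 picocoulombs = 0.368 × 10^3 femtocoulombs = 368
Sum: 22 + 39.1 + 368 = 429.1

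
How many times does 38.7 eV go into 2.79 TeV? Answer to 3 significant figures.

72100000000

(2.79e12) / (38.7) = 0.07209e12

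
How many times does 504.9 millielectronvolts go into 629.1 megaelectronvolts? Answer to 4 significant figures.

(629.1 × 10⁶) / (504.9 × 10⁻³) = 1.246 × 10⁹

1246000000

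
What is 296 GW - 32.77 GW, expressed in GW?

263.23 GW

In GW:
  296 GW → 296
  32.77 GW → 32.77
Difference: 296 - 32.77 = 263.23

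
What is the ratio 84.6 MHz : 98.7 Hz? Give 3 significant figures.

857000

(84.6e6) / (98.7) = 0.8571e6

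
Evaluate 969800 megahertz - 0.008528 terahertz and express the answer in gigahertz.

In gigahertz:
  969800 megahertz = 969800 × 10⁻³ gigahertz = 969.8
  0.008528 terahertz = 0.008528 × 10³ gigahertz = 8.528
Difference: 969.8 - 8.528 = 961.272

961.272 gigahertz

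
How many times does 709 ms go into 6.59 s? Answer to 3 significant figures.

(6.59) / (709 × 10^-3) = 0.009295 × 10^3

9.29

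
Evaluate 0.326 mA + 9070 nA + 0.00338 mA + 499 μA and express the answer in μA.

In μA:
  0.326 mA = 0.326 × 10³ μA = 326
  9070 nA = 9070 × 10⁻³ μA = 9.07
  0.00338 mA = 0.00338 × 10³ μA = 3.38
  499 μA → 499
Sum: 326 + 9.07 + 3.38 + 499 = 837.45

837.45 μA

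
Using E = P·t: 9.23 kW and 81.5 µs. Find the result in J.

0.752245 J

9.23 × 10³ × 81.5 × 10⁻⁶ = 752.245 × 10⁻³ J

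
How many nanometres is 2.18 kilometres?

kilo = 10^3, nano = 10^-9; factor is 10^12.
2.18 × 10^12 = 2180000000000

2180000000000 nanometres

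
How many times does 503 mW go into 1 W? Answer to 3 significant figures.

1.99

(1) / (503e-3) = 0.001988e3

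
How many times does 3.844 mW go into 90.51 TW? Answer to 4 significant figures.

(90.51e12) / (3.844e-3) = 23.546e15

23550000000000000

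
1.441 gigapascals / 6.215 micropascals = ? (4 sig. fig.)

(1.441 × 10⁹) / (6.215 × 10⁻⁶) = 0.23186 × 10¹⁵

231900000000000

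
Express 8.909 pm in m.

pico = 10^-12, (no prefix) = 10^0; factor is 10^-12.
8.909 × 10^-12 = 0.000000000008909

0.000000000008909 m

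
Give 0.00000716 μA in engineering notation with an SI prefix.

7.16 pA

= 7.16 × 10^-12 A; 10^-12 is pico.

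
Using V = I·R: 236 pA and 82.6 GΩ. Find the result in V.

19.4936 V

236e-12 × 82.6e9 = 19493.6e-3 V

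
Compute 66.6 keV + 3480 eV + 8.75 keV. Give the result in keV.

78.83 keV

In keV:
  66.6 keV → 66.6
  3480 eV = 3480e-3 keV = 3.48
  8.75 keV → 8.75
Sum: 66.6 + 3.48 + 8.75 = 78.83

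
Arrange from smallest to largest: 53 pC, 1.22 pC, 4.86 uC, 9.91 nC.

1.22 pC < 53 pC < 9.91 nC < 4.86 uC

53 pC = 0.000000000053 C
1.22 pC = 0.00000000000122 C
4.86 uC = 0.00000486 C
9.91 nC = 0.00000000991 C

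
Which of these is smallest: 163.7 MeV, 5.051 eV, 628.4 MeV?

163.7 MeV = 163700000 eV
5.051 eV = 5.051 eV
628.4 MeV = 628400000 eV

5.051 eV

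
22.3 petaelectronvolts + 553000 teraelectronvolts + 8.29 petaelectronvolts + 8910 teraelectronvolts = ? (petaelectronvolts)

592.5 petaelectronvolts

In petaelectronvolts:
  22.3 petaelectronvolts → 22.3
  553000 teraelectronvolts = 553000 × 10^-3 petaelectronvolts = 553
  8.29 petaelectronvolts → 8.29
  8910 teraelectronvolts = 8910 × 10^-3 petaelectronvolts = 8.91
Sum: 22.3 + 553 + 8.29 + 8.91 = 592.5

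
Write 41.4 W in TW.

0.0000000000414 TW

(no prefix) = 10^0, tera = 10^12; factor is 10^-12.
41.4 × 10^-12 = 0.0000000000414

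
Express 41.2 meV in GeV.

milli = 10⁻³, giga = 10⁹; factor is 10⁻¹².
41.2 × 10⁻¹² = 0.0000000000412

0.0000000000412 GeV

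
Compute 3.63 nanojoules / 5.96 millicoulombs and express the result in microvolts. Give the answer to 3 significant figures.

(3.63 × 10^-9) / (5.96 × 10^-3) = 0.60906 × 10^-6 V

0.609 microvolts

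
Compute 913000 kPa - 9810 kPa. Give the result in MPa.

In MPa:
  913000 kPa = 913000e-3 MPa = 913
  9810 kPa = 9810e-3 MPa = 9.81
Difference: 913 - 9.81 = 903.19

903.19 MPa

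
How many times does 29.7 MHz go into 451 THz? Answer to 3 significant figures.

(451e12) / (29.7e6) = 15.19e6

15200000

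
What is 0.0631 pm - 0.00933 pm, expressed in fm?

In fm:
  0.0631 pm = 0.0631 × 10³ fm = 63.1
  0.00933 pm = 0.00933 × 10³ fm = 9.33
Difference: 63.1 - 9.33 = 53.77

53.77 fm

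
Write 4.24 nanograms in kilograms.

nano = 10^-9, kilo = 10^3; factor is 10^-12.
4.24 × 10^-12 = 0.00000000000424

0.00000000000424 kilograms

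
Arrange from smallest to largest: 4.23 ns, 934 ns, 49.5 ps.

4.23 ns = 0.00000000423 s
934 ns = 0.000000934 s
49.5 ps = 0.0000000000495 s

49.5 ps < 4.23 ns < 934 ns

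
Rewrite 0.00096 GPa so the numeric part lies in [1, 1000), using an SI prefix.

960 kPa

= 960e3 Pa; 1e3 is kilo.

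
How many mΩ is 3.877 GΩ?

3877000000000 mΩ

giga = 10^9, milli = 10^-3; factor is 10^12.
3.877 × 10^12 = 3877000000000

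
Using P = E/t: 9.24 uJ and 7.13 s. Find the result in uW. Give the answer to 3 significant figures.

(9.24 × 10⁻⁶) / (7.13) = 1.2959 × 10⁻⁶ W

1.30 uW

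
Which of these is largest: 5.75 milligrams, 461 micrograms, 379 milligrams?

379 milligrams

5.75 milligrams = 0.00575 grams
461 micrograms = 0.000461 grams
379 milligrams = 0.379 grams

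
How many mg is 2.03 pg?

0.00000000203 mg

pico = 10⁻¹², milli = 10⁻³; factor is 10⁻⁹.
2.03 × 10⁻⁹ = 0.00000000203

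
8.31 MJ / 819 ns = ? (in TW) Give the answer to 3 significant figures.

10.1 TW

(8.31 × 10^6) / (819 × 10^-9) = 0.010147 × 10^15 W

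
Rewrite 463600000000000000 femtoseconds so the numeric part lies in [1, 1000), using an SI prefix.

= 463.6 seconds; mantissa already in [1, 1000).

463.6 seconds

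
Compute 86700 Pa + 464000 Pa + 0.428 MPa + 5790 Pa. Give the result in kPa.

In kPa:
  86700 Pa = 86700 × 10⁻³ kPa = 86.7
  464000 Pa = 464000 × 10⁻³ kPa = 464
  0.428 MPa = 0.428 × 10³ kPa = 428
  5790 Pa = 5790 × 10⁻³ kPa = 5.79
Sum: 86.7 + 464 + 428 + 5.79 = 984.49

984.49 kPa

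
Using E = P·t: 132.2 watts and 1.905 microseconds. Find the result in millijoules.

132.2 × 1.905e-6 = 251.841e-6 J

0.251841 millijoules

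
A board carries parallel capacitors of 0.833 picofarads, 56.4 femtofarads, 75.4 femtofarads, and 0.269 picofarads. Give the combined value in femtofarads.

1233.8 femtofarads

In femtofarads:
  0.833 picofarads = 0.833 × 10^3 femtofarads = 833
  56.4 femtofarads → 56.4
  75.4 femtofarads → 75.4
  0.269 picofarads = 0.269 × 10^3 femtofarads = 269
Sum: 833 + 56.4 + 75.4 + 269 = 1233.8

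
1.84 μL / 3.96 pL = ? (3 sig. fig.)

465000

(1.84 × 10⁻⁶) / (3.96 × 10⁻¹²) = 0.4646 × 10⁶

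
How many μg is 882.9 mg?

882900 μg

milli = 10^-3, micro = 10^-6; factor is 10^3.
882.9 × 10^3 = 882900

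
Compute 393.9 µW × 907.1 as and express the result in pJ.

393.9e-6 × 907.1e-18 = 357306.69e-24 J

0.00000035730669 pJ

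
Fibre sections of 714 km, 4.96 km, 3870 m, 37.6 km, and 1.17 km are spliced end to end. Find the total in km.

761.6 km

In km:
  714 km → 714
  4.96 km → 4.96
  3870 m = 3870 × 10⁻³ km = 3.87
  37.6 km → 37.6
  1.17 km → 1.17
Sum: 714 + 4.96 + 3.87 + 37.6 + 1.17 = 761.6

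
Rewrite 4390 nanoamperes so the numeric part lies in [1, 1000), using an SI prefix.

= 4.39e-6 amperes; 1e-6 is micro.

4.39 microamperes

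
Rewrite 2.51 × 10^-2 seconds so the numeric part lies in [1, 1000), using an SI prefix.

= 25.1 × 10^-3 seconds; 10^-3 is milli.

25.1 milliseconds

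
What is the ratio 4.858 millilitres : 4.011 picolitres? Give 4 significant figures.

(4.858 × 10⁻³) / (4.011 × 10⁻¹²) = 1.2112 × 10⁹

1211000000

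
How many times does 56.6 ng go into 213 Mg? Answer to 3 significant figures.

3760000000000000

(213 × 10^6) / (56.6 × 10^-9) = 3.763 × 10^15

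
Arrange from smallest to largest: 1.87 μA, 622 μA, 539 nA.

539 nA < 1.87 μA < 622 μA

1.87 μA = 0.00000187 A
622 μA = 0.000622 A
539 nA = 0.000000539 A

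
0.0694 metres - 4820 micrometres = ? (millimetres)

64.58 millimetres

In millimetres:
  0.0694 metres = 0.0694 × 10³ millimetres = 69.4
  4820 micrometres = 4820 × 10⁻³ millimetres = 4.82
Difference: 69.4 - 4.82 = 64.58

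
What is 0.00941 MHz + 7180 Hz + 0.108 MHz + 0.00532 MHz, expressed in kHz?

129.91 kHz

In kHz:
  0.00941 MHz = 0.00941 × 10³ kHz = 9.41
  7180 Hz = 7180 × 10⁻³ kHz = 7.18
  0.108 MHz = 0.108 × 10³ kHz = 108
  0.00532 MHz = 0.00532 × 10³ kHz = 5.32
Sum: 9.41 + 7.18 + 108 + 5.32 = 129.91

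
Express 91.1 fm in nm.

0.0000911 nm

femto = 10^-15, nano = 10^-9; factor is 10^-6.
91.1 × 10^-6 = 0.0000911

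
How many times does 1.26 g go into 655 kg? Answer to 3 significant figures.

520000

(655 × 10³) / (1.26) = 519.8 × 10³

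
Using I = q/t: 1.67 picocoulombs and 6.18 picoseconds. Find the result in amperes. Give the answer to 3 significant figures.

0.270 amperes

(1.67 × 10^-12) / (6.18 × 10^-12) = 0.27023 A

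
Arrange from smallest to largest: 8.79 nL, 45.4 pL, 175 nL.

45.4 pL < 8.79 nL < 175 nL

8.79 nL = 0.00000000879 L
45.4 pL = 0.0000000000454 L
175 nL = 0.000000175 L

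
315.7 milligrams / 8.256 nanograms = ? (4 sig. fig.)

(315.7 × 10⁻³) / (8.256 × 10⁻⁹) = 38.239 × 10⁶

38240000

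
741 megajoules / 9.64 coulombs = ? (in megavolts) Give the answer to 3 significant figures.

(741e6) / (9.64) = 76.867e6 V

76.9 megavolts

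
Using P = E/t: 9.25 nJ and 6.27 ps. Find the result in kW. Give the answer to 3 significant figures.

1.48 kW

(9.25e-9) / (6.27e-12) = 1.4753e3 W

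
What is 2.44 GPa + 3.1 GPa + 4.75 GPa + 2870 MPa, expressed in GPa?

In GPa:
  2.44 GPa → 2.44
  3.1 GPa → 3.1
  4.75 GPa → 4.75
  2870 MPa = 2870 × 10⁻³ GPa = 2.87
Sum: 2.44 + 3.1 + 4.75 + 2.87 = 13.16

13.16 GPa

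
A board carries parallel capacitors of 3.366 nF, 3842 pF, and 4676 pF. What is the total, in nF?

11.884 nF

In nF:
  3.366 nF → 3.366
  3842 pF = 3842 × 10^-3 nF = 3.842
  4676 pF = 4676 × 10^-3 nF = 4.676
Sum: 3.366 + 3.842 + 4.676 = 11.884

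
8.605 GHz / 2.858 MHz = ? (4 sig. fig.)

3011

(8.605 × 10⁹) / (2.858 × 10⁶) = 3.0108 × 10³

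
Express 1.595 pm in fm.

pico = 10⁻¹², femto = 10⁻¹⁵; factor is 10³.
1.595 × 10³ = 1595

1595 fm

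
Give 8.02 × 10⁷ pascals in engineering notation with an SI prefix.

80.2 megapascals

= 80.2 × 10⁶ pascals; 10⁶ is mega.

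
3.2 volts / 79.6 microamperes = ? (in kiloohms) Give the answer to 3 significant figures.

40.2 kiloohms

(3.2) / (79.6 × 10⁻⁶) = 0.040201 × 10⁶ Ω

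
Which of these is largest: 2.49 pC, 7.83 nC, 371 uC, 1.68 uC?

371 uC

2.49 pC = 0.00000000000249 C
7.83 nC = 0.00000000783 C
371 uC = 0.000371 C
1.68 uC = 0.00000168 C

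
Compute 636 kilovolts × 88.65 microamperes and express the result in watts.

56.3814 watts

636 × 10^3 × 88.65 × 10^-6 = 56381.4 × 10^-3 W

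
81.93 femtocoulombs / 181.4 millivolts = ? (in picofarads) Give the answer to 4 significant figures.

0.4517 picofarads

(81.93 × 10⁻¹⁵) / (181.4 × 10⁻³) = 0.451654 × 10⁻¹² F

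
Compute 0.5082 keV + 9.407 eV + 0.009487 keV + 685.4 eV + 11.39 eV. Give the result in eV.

1223.884 eV

In eV:
  0.5082 keV = 0.5082e3 eV = 508.2
  9.407 eV → 9.407
  0.009487 keV = 0.009487e3 eV = 9.487
  685.4 eV → 685.4
  11.39 eV → 11.39
Sum: 508.2 + 9.407 + 9.487 + 685.4 + 11.39 = 1223.884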